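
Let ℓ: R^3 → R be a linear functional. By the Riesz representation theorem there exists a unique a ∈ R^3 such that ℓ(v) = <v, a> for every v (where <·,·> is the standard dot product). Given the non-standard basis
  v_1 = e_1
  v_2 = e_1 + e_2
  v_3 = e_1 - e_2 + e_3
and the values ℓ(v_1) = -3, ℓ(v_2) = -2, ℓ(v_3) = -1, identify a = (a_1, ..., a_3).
a = (-3, 1, 3)

Write a = (a_1, ..., a_3) in the standard basis. For each basis vector v_i, ℓ(v_i) = <v_i, a> is a linear equation in the a_j's. Collect the n equations into a matrix system V a = ℓ, where row i of V is v_i (expressed in the standard basis). Since V is invertible (lower-triangular with 1s on the diagonal, up to permutation), solve by back-substitution:
  V =
[[1, 0, 0],
 [1, 1, 0],
 [1, -1, 1]]
  V a = (-3, -2, -1)
Solving gives a = (-3, 1, 3).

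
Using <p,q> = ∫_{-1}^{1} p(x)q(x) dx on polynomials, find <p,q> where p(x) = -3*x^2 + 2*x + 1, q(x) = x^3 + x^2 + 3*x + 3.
<p,q> = 64/15

Expand the product: p(x)·q(x) = -3*x^5 - x^4 - 6*x^3 - 2*x^2 + 9*x + 3.
∫_{-1}^{1} of each monomial x^k gives [2/(k+1) if k even, 0 if k odd]. Integrating term-by-term (or equivalently evaluating the antiderivative F(x) = -x^6/2 - x^5/5 - 3*x^4/2 - 2*x^3/3 + 9*x^2/2 + 3*x at the endpoints):
  F(1) − F(−1) = 139/30 − (11/30) = 64/15.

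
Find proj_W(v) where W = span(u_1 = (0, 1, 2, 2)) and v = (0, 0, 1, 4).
proj_W(v) = (0, 10/9, 20/9, 20/9)

Set up U = [u_1 | ... | u_1] ∈ R^(4×1). The projector onto W = col(U) is P = U (U^T U)^(-1) U^T.
Compute U^T U =
  [9],
and U^T v = (10).
Solve U^T U · c = U^T v for the coefficients: c = (10/9). The projection is proj_W(v) = U c.
Check: (v - proj_W(v)) · u_1 = 0  (should be 0).
Result: proj_W(v) = (0, 10/9, 20/9, 20/9).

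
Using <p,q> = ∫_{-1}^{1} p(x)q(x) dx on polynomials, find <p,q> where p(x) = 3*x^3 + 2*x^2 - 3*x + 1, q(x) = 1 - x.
<p,q> = 62/15

Expand the product: p(x)·q(x) = -3*x^4 + x^3 + 5*x^2 - 4*x + 1.
∫_{-1}^{1} of each monomial x^k gives [2/(k+1) if k even, 0 if k odd]. Integrating term-by-term (or equivalently evaluating the antiderivative F(x) = -3*x^5/5 + x^4/4 + 5*x^3/3 - 2*x^2 + x at the endpoints):
  F(1) − F(−1) = 19/60 − (-229/60) = 62/15.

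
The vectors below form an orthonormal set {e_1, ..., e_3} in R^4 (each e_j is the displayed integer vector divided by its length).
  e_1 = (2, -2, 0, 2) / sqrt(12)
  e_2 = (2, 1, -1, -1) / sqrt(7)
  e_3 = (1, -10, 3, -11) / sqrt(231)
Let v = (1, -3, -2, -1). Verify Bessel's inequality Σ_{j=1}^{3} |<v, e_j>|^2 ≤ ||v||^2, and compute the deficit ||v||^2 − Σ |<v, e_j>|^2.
Σ |<v, e_j>|^2 = 101/11; ||v||^2 = 15; deficit = 64/11

Write each e_j = u_j / sqrt(<u_j, u_j>) where u_j is the displayed integer vector. Then <v, e_j> = <v, u_j> / sqrt(<u_j, u_j>), so |<v, e_j>|^2 = <v, u_j>^2 / <u_j, u_j>.
Coefficients: <v, e_1> = 6/sqrt(12), <v, e_2> = 2/sqrt(7), <v, e_3> = 36/sqrt(231).
Square and sum: Σ |<v, e_j>|^2 = 101/11.
Compute ||v||^2 = v·v = 15.
Deficit = 15 − 101/11 = 64/11 ≥ 0, confirming Bessel's inequality. (The deficit equals ||v − Σ <v,e_j> e_j||^2, the squared distance from v to span{e_j}.)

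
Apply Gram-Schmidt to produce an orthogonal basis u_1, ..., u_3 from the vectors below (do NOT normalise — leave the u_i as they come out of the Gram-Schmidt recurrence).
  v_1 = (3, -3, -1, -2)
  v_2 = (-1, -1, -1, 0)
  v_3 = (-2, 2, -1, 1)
Orthogonal basis:
  u_1 = (3, -3, -1, -2)
  u_2 = (-26/23, -20/23, -22/23, 2/23)
  u_3 = (5/17, 13/17, -18/17, -3/17)

Apply the Gram-Schmidt recurrence
  u_1 = v_1
  u_i = v_i − Σ_{j<i} ((v_i · u_j) / (u_j · u_j)) · u_j.

Step by step this gives:
  u_1 = (3, -3, -1, -2)
  u_2 = (-26/23, -20/23, -22/23, 2/23)
  u_3 = (5/17, 13/17, -18/17, -3/17)

Orthogonality check:
  u_2 · u_1 = 0 (should be 0)
  u_3 · u_1 = 0 (should be 0)
  u_3 · u_2 = 0 (should be 0)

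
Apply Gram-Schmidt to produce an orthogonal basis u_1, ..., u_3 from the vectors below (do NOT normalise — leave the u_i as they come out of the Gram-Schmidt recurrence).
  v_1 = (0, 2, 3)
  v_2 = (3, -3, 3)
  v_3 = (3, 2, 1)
Orthogonal basis:
  u_1 = (0, 2, 3)
  u_2 = (3, -45/13, 30/13)
  u_3 = (5/2, 3/2, -1)

Apply the Gram-Schmidt recurrence
  u_1 = v_1
  u_i = v_i − Σ_{j<i} ((v_i · u_j) / (u_j · u_j)) · u_j.

Step by step this gives:
  u_1 = (0, 2, 3)
  u_2 = (3, -45/13, 30/13)
  u_3 = (5/2, 3/2, -1)

Orthogonality check:
  u_2 · u_1 = 0 (should be 0)
  u_3 · u_1 = 0 (should be 0)
  u_3 · u_2 = 0 (should be 0)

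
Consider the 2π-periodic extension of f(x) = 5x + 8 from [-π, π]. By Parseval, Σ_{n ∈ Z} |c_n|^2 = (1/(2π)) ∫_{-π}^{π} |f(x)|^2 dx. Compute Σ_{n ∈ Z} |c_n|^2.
Σ |c_n|^2 = 25π^2/3 + 64

Expand and integrate term by term over [-π, π]:
  ∫ (5x)^2 dx = 25·(2π^3/3); ∫ 2·5·(8)·x dx = 0 (odd integrand); ∫ 8^2 dx = 64·2π.
So (1/(2π)) ∫_{-π}^{π} (5x + 8)^2 dx = 25π^2/3 + 64 = 25π^2/3 + 64.
Parseval ⇒ Σ |c_n|^2 = 25π^2/3 + 64.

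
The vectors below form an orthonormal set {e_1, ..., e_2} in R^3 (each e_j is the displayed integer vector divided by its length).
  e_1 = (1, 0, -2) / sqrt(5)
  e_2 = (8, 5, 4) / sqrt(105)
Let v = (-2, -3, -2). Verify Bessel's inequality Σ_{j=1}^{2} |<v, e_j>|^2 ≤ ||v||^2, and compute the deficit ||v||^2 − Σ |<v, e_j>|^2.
Σ |<v, e_j>|^2 = 107/7; ||v||^2 = 17; deficit = 12/7

Write each e_j = u_j / sqrt(<u_j, u_j>) where u_j is the displayed integer vector. Then <v, e_j> = <v, u_j> / sqrt(<u_j, u_j>), so |<v, e_j>|^2 = <v, u_j>^2 / <u_j, u_j>.
Coefficients: <v, e_1> = 2/sqrt(5), <v, e_2> = -39/sqrt(105).
Square and sum: Σ |<v, e_j>|^2 = 107/7.
Compute ||v||^2 = v·v = 17.
Deficit = 17 − 107/7 = 12/7 ≥ 0, confirming Bessel's inequality. (The deficit equals ||v − Σ <v,e_j> e_j||^2, the squared distance from v to span{e_j}.)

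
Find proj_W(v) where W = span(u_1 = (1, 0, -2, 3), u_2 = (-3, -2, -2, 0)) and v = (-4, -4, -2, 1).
proj_W(v) = (-324/79, -222/79, -240/79, 27/79)

Set up U = [u_1 | ... | u_2] ∈ R^(4×2). The projector onto W = col(U) is P = U (U^T U)^(-1) U^T.
Compute U^T U =
  [14, 1]
  [1, 17],
and U^T v = (3, 24).
Solve U^T U · c = U^T v for the coefficients: c = (9/79, 111/79). The projection is proj_W(v) = U c.
Check: (v - proj_W(v)) · u_1 = 0  (should be 0).
Check: (v - proj_W(v)) · u_2 = 0  (should be 0).
Result: proj_W(v) = (-324/79, -222/79, -240/79, 27/79).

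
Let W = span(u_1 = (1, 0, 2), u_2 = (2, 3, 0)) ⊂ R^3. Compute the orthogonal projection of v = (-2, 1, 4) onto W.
proj_W(v) = (46/61, -51/61, 160/61)

Set up U = [u_1 | ... | u_2] ∈ R^(3×2). The projector onto W = col(U) is P = U (U^T U)^(-1) U^T.
Compute U^T U =
  [5, 2]
  [2, 13],
and U^T v = (6, -1).
Solve U^T U · c = U^T v for the coefficients: c = (80/61, -17/61). The projection is proj_W(v) = U c.
Check: (v - proj_W(v)) · u_1 = 0  (should be 0).
Check: (v - proj_W(v)) · u_2 = 0  (should be 0).
Result: proj_W(v) = (46/61, -51/61, 160/61).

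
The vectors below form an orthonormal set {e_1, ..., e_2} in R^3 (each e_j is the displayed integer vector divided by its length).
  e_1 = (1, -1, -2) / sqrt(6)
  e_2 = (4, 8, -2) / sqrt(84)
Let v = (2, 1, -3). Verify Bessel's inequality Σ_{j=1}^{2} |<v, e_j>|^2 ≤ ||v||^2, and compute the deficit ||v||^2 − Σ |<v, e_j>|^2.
Σ |<v, e_j>|^2 = 195/14; ||v||^2 = 14; deficit = 1/14

Write each e_j = u_j / sqrt(<u_j, u_j>) where u_j is the displayed integer vector. Then <v, e_j> = <v, u_j> / sqrt(<u_j, u_j>), so |<v, e_j>|^2 = <v, u_j>^2 / <u_j, u_j>.
Coefficients: <v, e_1> = 7/sqrt(6), <v, e_2> = 22/sqrt(84).
Square and sum: Σ |<v, e_j>|^2 = 195/14.
Compute ||v||^2 = v·v = 14.
Deficit = 14 − 195/14 = 1/14 ≥ 0, confirming Bessel's inequality. (The deficit equals ||v − Σ <v,e_j> e_j||^2, the squared distance from v to span{e_j}.)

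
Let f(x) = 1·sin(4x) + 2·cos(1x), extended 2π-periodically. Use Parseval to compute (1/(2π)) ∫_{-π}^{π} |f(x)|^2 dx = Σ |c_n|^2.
Σ |c_n|^2 = 5/2

Expand |f|^2 and use orthogonality of {sin(nx), cos(mx)} on [-π, π]:
  ∫_{-π}^{π} sin(nx)^2 dx = π, ∫ cos(mx)^2 dx = π, and cross terms integrate to 0.
So ∫_{-π}^{π} f(x)^2 dx = 1^2 · π + 2^2 · π = (1 + 4)π.
Divide by 2π: (1 + 4)/2 = 5/2.
By Parseval, this equals Σ |c_n|^2.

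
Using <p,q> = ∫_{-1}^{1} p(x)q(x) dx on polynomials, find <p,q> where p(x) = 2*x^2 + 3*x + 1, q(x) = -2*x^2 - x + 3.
<p,q> = 76/15

Expand the product: p(x)·q(x) = -4*x^4 - 8*x^3 + x^2 + 8*x + 3.
∫_{-1}^{1} of each monomial x^k gives [2/(k+1) if k even, 0 if k odd]. Integrating term-by-term (or equivalently evaluating the antiderivative F(x) = -4*x^5/5 - 2*x^4 + x^3/3 + 4*x^2 + 3*x at the endpoints):
  F(1) − F(−1) = 68/15 − (-8/15) = 76/15.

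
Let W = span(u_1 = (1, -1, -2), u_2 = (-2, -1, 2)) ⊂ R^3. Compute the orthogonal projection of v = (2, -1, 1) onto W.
proj_W(v) = (6/29, -3/29, -10/29)

Set up U = [u_1 | ... | u_2] ∈ R^(3×2). The projector onto W = col(U) is P = U (U^T U)^(-1) U^T.
Compute U^T U =
  [6, -5]
  [-5, 9],
and U^T v = (1, -1).
Solve U^T U · c = U^T v for the coefficients: c = (4/29, -1/29). The projection is proj_W(v) = U c.
Check: (v - proj_W(v)) · u_1 = 0  (should be 0).
Check: (v - proj_W(v)) · u_2 = 0  (should be 0).
Result: proj_W(v) = (6/29, -3/29, -10/29).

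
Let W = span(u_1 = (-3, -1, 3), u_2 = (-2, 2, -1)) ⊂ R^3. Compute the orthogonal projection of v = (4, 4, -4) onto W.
proj_W(v) = (56/17, 232/85, -436/85)

Set up U = [u_1 | ... | u_2] ∈ R^(3×2). The projector onto W = col(U) is P = U (U^T U)^(-1) U^T.
Compute U^T U =
  [19, 1]
  [1, 9],
and U^T v = (-28, 4).
Solve U^T U · c = U^T v for the coefficients: c = (-128/85, 52/85). The projection is proj_W(v) = U c.
Check: (v - proj_W(v)) · u_1 = 0  (should be 0).
Check: (v - proj_W(v)) · u_2 = 0  (should be 0).
Result: proj_W(v) = (56/17, 232/85, -436/85).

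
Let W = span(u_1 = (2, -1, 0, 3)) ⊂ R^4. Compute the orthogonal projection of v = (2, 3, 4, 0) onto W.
proj_W(v) = (1/7, -1/14, 0, 3/14)

Set up U = [u_1 | ... | u_1] ∈ R^(4×1). The projector onto W = col(U) is P = U (U^T U)^(-1) U^T.
Compute U^T U =
  [14],
and U^T v = (1).
Solve U^T U · c = U^T v for the coefficients: c = (1/14). The projection is proj_W(v) = U c.
Check: (v - proj_W(v)) · u_1 = 0  (should be 0).
Result: proj_W(v) = (1/7, -1/14, 0, 3/14).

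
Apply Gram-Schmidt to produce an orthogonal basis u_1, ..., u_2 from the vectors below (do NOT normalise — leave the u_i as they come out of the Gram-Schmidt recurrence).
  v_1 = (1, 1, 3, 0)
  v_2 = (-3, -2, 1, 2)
Orthogonal basis:
  u_1 = (1, 1, 3, 0)
  u_2 = (-31/11, -20/11, 17/11, 2)

Apply the Gram-Schmidt recurrence
  u_1 = v_1
  u_i = v_i − Σ_{j<i} ((v_i · u_j) / (u_j · u_j)) · u_j.

Step by step this gives:
  u_1 = (1, 1, 3, 0)
  u_2 = (-31/11, -20/11, 17/11, 2)

Orthogonality check:
  u_2 · u_1 = 0 (should be 0)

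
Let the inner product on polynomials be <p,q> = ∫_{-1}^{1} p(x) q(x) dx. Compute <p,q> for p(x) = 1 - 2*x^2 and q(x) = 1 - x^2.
<p,q> = 4/5

Expand the product: p(x)·q(x) = 2*x^4 - 3*x^2 + 1.
∫_{-1}^{1} of each monomial x^k gives [2/(k+1) if k even, 0 if k odd]. Integrating term-by-term (or equivalently evaluating the antiderivative F(x) = 2*x^5/5 - x^3 + x at the endpoints):
  F(1) − F(−1) = 2/5 − (-2/5) = 4/5.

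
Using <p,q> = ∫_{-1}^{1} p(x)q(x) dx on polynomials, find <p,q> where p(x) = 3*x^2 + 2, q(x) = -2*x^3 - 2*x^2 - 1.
<p,q> = -166/15

Expand the product: p(x)·q(x) = -6*x^5 - 6*x^4 - 4*x^3 - 7*x^2 - 2.
∫_{-1}^{1} of each monomial x^k gives [2/(k+1) if k even, 0 if k odd]. Integrating term-by-term (or equivalently evaluating the antiderivative F(x) = -x^6 - 6*x^5/5 - x^4 - 7*x^3/3 - 2*x at the endpoints):
  F(1) − F(−1) = -113/15 − (53/15) = -166/15.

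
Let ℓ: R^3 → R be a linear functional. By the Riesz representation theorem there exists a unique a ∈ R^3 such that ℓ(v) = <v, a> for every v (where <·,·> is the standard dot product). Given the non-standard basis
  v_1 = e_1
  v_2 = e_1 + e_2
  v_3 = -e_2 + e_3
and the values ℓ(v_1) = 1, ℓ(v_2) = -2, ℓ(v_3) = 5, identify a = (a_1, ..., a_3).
a = (1, -3, 2)

Write a = (a_1, ..., a_3) in the standard basis. For each basis vector v_i, ℓ(v_i) = <v_i, a> is a linear equation in the a_j's. Collect the n equations into a matrix system V a = ℓ, where row i of V is v_i (expressed in the standard basis). Since V is invertible (lower-triangular with 1s on the diagonal, up to permutation), solve by back-substitution:
  V =
[[1, 0, 0],
 [1, 1, 0],
 [0, -1, 1]]
  V a = (1, -2, 5)
Solving gives a = (1, -3, 2).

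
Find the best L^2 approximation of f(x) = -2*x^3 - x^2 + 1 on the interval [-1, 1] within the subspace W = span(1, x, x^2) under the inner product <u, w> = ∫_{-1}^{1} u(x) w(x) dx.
g(x) = -x^2 - 6*x/5 + 1

The best approximation g ∈ W is the orthogonal projection of f onto W. Writing g = a_0 + a_1 x + a_2 x^2, the coefficients solve the normal equations G · a = b where
  G_{ij} = <φ_i, φ_j> and b_i = <f, φ_i>, with φ_0 = 1, φ_1 = x, φ_2 = x^2.
G =
  [2, 0, 2/3]
  [0, 2/3, 0]
  [2/3, 0, 2/5],
b = (4/3, -4/5, 4/15).
Solving gives a_0 = 1, a_1 = -6/5, a_2 = -1, so
  g(x) = -x^2 - 6*x/5 + 1.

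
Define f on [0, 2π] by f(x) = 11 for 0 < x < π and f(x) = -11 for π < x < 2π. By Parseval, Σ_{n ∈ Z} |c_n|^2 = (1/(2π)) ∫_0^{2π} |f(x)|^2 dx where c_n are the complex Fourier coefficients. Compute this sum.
Σ |c_n|^2 = 121

Parseval equates the L^2 energy of f (normalised by 1/(2π)) with the ℓ^2 sum of its Fourier coefficients: (1/(2π)) ∫_0^{2π} |f|^2 = Σ |c_n|^2.
Compute the left side: (1/(2π)) [∫_0^π 11^2 dx + ∫_π^{2π} (-11)^2 dx] = (1/(2π)) · (121π + 121π) = (121 + 121)/2 = 121.
So Σ_{n ∈ Z} |c_n|^2 = 121.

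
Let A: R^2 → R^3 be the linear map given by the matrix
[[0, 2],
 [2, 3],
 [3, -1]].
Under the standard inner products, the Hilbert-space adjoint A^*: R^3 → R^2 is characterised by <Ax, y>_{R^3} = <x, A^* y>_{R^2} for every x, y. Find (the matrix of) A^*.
A^* = A^T =
[[0, 2, 3],
 [2, 3, -1]]

For real matrices with standard dot products, the defining identity <Ax, y> = <x, A^* y> gives (Ax)^T y = x^T (A^*) y, i.e. x^T A^T y = x^T (A^*) y. Since this holds for all x, y, we must have A^* = A^T. Therefore
A^* =
[[0, 2, 3],
 [2, 3, -1]].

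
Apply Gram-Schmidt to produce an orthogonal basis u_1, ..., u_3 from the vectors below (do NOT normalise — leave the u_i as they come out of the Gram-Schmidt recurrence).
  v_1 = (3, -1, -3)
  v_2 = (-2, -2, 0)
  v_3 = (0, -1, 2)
Orthogonal basis:
  u_1 = (3, -1, -3)
  u_2 = (-26/19, -42/19, -12/19)
  u_3 = (33/34, -33/34, 22/17)

Apply the Gram-Schmidt recurrence
  u_1 = v_1
  u_i = v_i − Σ_{j<i} ((v_i · u_j) / (u_j · u_j)) · u_j.

Step by step this gives:
  u_1 = (3, -1, -3)
  u_2 = (-26/19, -42/19, -12/19)
  u_3 = (33/34, -33/34, 22/17)

Orthogonality check:
  u_2 · u_1 = 0 (should be 0)
  u_3 · u_1 = 0 (should be 0)
  u_3 · u_2 = 0 (should be 0)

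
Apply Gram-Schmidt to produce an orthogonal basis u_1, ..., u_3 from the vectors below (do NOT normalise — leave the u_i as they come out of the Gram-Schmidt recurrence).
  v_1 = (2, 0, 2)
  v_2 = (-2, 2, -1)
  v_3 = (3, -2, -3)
Orthogonal basis:
  u_1 = (2, 0, 2)
  u_2 = (-1/2, 2, 1/2)
  u_3 = (20/9, 10/9, -20/9)

Apply the Gram-Schmidt recurrence
  u_1 = v_1
  u_i = v_i − Σ_{j<i} ((v_i · u_j) / (u_j · u_j)) · u_j.

Step by step this gives:
  u_1 = (2, 0, 2)
  u_2 = (-1/2, 2, 1/2)
  u_3 = (20/9, 10/9, -20/9)

Orthogonality check:
  u_2 · u_1 = 0 (should be 0)
  u_3 · u_1 = 0 (should be 0)
  u_3 · u_2 = 0 (should be 0)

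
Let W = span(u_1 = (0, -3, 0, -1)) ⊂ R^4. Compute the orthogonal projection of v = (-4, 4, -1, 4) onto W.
proj_W(v) = (0, 24/5, 0, 8/5)

Set up U = [u_1 | ... | u_1] ∈ R^(4×1). The projector onto W = col(U) is P = U (U^T U)^(-1) U^T.
Compute U^T U =
  [10],
and U^T v = (-16).
Solve U^T U · c = U^T v for the coefficients: c = (-8/5). The projection is proj_W(v) = U c.
Check: (v - proj_W(v)) · u_1 = 0  (should be 0).
Result: proj_W(v) = (0, 24/5, 0, 8/5).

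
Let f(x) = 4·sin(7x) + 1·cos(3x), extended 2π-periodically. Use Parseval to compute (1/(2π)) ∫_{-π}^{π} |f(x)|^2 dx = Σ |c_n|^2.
Σ |c_n|^2 = 17/2

Expand |f|^2 and use orthogonality of {sin(nx), cos(mx)} on [-π, π]:
  ∫_{-π}^{π} sin(nx)^2 dx = π, ∫ cos(mx)^2 dx = π, and cross terms integrate to 0.
So ∫_{-π}^{π} f(x)^2 dx = 4^2 · π + 1^2 · π = (16 + 1)π.
Divide by 2π: (16 + 1)/2 = 17/2.
By Parseval, this equals Σ |c_n|^2.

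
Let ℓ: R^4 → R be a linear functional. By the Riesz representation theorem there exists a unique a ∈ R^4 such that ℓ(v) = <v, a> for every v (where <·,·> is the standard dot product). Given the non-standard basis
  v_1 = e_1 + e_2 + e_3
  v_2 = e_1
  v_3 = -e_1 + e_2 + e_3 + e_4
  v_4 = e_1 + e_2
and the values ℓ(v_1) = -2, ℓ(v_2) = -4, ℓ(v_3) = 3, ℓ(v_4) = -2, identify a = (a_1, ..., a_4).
a = (-4, 2, 0, -3)

Write a = (a_1, ..., a_4) in the standard basis. For each basis vector v_i, ℓ(v_i) = <v_i, a> is a linear equation in the a_j's. Collect the n equations into a matrix system V a = ℓ, where row i of V is v_i (expressed in the standard basis). Since V is invertible (lower-triangular with 1s on the diagonal, up to permutation), solve by back-substitution:
  V =
[[1, 1, 1, 0],
 [1, 0, 0, 0],
 [-1, 1, 1, 1],
 [1, 1, 0, 0]]
  V a = (-2, -4, 3, -2)
Solving gives a = (-4, 2, 0, -3).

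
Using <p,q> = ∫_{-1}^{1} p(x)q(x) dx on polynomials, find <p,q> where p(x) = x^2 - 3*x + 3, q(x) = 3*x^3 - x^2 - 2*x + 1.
<p,q> = 14/3

Expand the product: p(x)·q(x) = 3*x^5 - 10*x^4 + 10*x^3 + 4*x^2 - 9*x + 3.
∫_{-1}^{1} of each monomial x^k gives [2/(k+1) if k even, 0 if k odd]. Integrating term-by-term (or equivalently evaluating the antiderivative F(x) = x^6/2 - 2*x^5 + 5*x^4/2 + 4*x^3/3 - 9*x^2/2 + 3*x at the endpoints):
  F(1) − F(−1) = 5/6 − (-23/6) = 14/3.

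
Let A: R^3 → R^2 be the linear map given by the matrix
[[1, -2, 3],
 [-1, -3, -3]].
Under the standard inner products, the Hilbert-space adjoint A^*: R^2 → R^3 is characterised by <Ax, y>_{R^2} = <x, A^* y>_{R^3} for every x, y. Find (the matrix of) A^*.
A^* = A^T =
[[1, -1],
 [-2, -3],
 [3, -3]]

For real matrices with standard dot products, the defining identity <Ax, y> = <x, A^* y> gives (Ax)^T y = x^T (A^*) y, i.e. x^T A^T y = x^T (A^*) y. Since this holds for all x, y, we must have A^* = A^T. Therefore
A^* =
[[1, -1],
 [-2, -3],
 [3, -3]].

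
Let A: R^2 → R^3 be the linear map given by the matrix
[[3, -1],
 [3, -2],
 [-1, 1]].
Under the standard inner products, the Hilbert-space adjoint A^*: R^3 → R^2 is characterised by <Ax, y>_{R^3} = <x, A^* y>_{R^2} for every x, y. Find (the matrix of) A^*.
A^* = A^T =
[[3, 3, -1],
 [-1, -2, 1]]

For real matrices with standard dot products, the defining identity <Ax, y> = <x, A^* y> gives (Ax)^T y = x^T (A^*) y, i.e. x^T A^T y = x^T (A^*) y. Since this holds for all x, y, we must have A^* = A^T. Therefore
A^* =
[[3, 3, -1],
 [-1, -2, 1]].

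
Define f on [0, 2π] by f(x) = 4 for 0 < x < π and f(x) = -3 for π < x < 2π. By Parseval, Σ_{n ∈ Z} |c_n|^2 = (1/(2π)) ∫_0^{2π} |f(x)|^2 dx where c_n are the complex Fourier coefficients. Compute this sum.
Σ |c_n|^2 = 25/2

Parseval equates the L^2 energy of f (normalised by 1/(2π)) with the ℓ^2 sum of its Fourier coefficients: (1/(2π)) ∫_0^{2π} |f|^2 = Σ |c_n|^2.
Compute the left side: (1/(2π)) [∫_0^π 4^2 dx + ∫_π^{2π} (-3)^2 dx] = (1/(2π)) · (16π + 9π) = (16 + 9)/2 = 25/2.
So Σ_{n ∈ Z} |c_n|^2 = 25/2.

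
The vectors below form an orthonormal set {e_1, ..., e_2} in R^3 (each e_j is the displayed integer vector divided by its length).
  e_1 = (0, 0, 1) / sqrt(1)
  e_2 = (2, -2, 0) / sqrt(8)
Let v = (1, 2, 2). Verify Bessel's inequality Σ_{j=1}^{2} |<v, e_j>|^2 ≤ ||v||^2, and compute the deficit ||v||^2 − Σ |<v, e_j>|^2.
Σ |<v, e_j>|^2 = 9/2; ||v||^2 = 9; deficit = 9/2

Write each e_j = u_j / sqrt(<u_j, u_j>) where u_j is the displayed integer vector. Then <v, e_j> = <v, u_j> / sqrt(<u_j, u_j>), so |<v, e_j>|^2 = <v, u_j>^2 / <u_j, u_j>.
Coefficients: <v, e_1> = 2/sqrt(1), <v, e_2> = -2/sqrt(8).
Square and sum: Σ |<v, e_j>|^2 = 9/2.
Compute ||v||^2 = v·v = 9.
Deficit = 9 − 9/2 = 9/2 ≥ 0, confirming Bessel's inequality. (The deficit equals ||v − Σ <v,e_j> e_j||^2, the squared distance from v to span{e_j}.)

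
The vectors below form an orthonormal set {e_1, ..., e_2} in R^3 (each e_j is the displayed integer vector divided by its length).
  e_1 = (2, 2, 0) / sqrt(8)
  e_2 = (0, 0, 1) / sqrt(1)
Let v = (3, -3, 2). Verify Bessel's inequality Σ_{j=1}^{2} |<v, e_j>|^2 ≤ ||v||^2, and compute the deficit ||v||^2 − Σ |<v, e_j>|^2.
Σ |<v, e_j>|^2 = 4; ||v||^2 = 22; deficit = 18

Write each e_j = u_j / sqrt(<u_j, u_j>) where u_j is the displayed integer vector. Then <v, e_j> = <v, u_j> / sqrt(<u_j, u_j>), so |<v, e_j>|^2 = <v, u_j>^2 / <u_j, u_j>.
Coefficients: <v, e_1> = 0/sqrt(8), <v, e_2> = 2/sqrt(1).
Square and sum: Σ |<v, e_j>|^2 = 4.
Compute ||v||^2 = v·v = 22.
Deficit = 22 − 4 = 18 ≥ 0, confirming Bessel's inequality. (The deficit equals ||v − Σ <v,e_j> e_j||^2, the squared distance from v to span{e_j}.)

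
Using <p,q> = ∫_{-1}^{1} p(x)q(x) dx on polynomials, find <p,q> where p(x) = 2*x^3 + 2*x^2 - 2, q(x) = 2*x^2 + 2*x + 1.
<p,q> = -32/15

Expand the product: p(x)·q(x) = 4*x^5 + 8*x^4 + 6*x^3 - 2*x^2 - 4*x - 2.
∫_{-1}^{1} of each monomial x^k gives [2/(k+1) if k even, 0 if k odd]. Integrating term-by-term (or equivalently evaluating the antiderivative F(x) = 2*x^6/3 + 8*x^5/5 + 3*x^4/2 - 2*x^3/3 - 2*x^2 - 2*x at the endpoints):
  F(1) − F(−1) = -9/10 − (37/30) = -32/15.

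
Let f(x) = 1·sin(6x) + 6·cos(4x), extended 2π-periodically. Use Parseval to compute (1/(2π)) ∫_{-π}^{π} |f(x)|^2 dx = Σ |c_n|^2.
Σ |c_n|^2 = 37/2

Expand |f|^2 and use orthogonality of {sin(nx), cos(mx)} on [-π, π]:
  ∫_{-π}^{π} sin(nx)^2 dx = π, ∫ cos(mx)^2 dx = π, and cross terms integrate to 0.
So ∫_{-π}^{π} f(x)^2 dx = 1^2 · π + 6^2 · π = (1 + 36)π.
Divide by 2π: (1 + 36)/2 = 37/2.
By Parseval, this equals Σ |c_n|^2.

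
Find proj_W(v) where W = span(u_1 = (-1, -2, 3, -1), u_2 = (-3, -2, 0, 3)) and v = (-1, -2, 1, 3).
proj_W(v) = (-353/157, -266/157, 69/157, 307/157)

Set up U = [u_1 | ... | u_2] ∈ R^(4×2). The projector onto W = col(U) is P = U (U^T U)^(-1) U^T.
Compute U^T U =
  [15, 4]
  [4, 22],
and U^T v = (5, 16).
Solve U^T U · c = U^T v for the coefficients: c = (23/157, 110/157). The projection is proj_W(v) = U c.
Check: (v - proj_W(v)) · u_1 = 0  (should be 0).
Check: (v - proj_W(v)) · u_2 = 0  (should be 0).
Result: proj_W(v) = (-353/157, -266/157, 69/157, 307/157).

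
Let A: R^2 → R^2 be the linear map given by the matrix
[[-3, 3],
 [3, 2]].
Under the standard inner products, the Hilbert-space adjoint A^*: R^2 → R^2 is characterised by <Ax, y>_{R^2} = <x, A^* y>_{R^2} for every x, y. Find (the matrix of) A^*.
A^* = A^T =
[[-3, 3],
 [3, 2]]

For real matrices with standard dot products, the defining identity <Ax, y> = <x, A^* y> gives (Ax)^T y = x^T (A^*) y, i.e. x^T A^T y = x^T (A^*) y. Since this holds for all x, y, we must have A^* = A^T. Therefore
A^* =
[[-3, 3],
 [3, 2]].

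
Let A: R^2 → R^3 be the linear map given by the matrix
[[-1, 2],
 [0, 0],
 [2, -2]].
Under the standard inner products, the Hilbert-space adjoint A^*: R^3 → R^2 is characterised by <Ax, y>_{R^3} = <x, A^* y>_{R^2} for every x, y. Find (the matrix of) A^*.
A^* = A^T =
[[-1, 0, 2],
 [2, 0, -2]]

For real matrices with standard dot products, the defining identity <Ax, y> = <x, A^* y> gives (Ax)^T y = x^T (A^*) y, i.e. x^T A^T y = x^T (A^*) y. Since this holds for all x, y, we must have A^* = A^T. Therefore
A^* =
[[-1, 0, 2],
 [2, 0, -2]].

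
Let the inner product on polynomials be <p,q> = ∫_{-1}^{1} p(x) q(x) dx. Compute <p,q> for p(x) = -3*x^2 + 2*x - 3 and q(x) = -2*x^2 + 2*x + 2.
<p,q> = -104/15

Expand the product: p(x)·q(x) = 6*x^4 - 10*x^3 + 4*x^2 - 2*x - 6.
∫_{-1}^{1} of each monomial x^k gives [2/(k+1) if k even, 0 if k odd]. Integrating term-by-term (or equivalently evaluating the antiderivative F(x) = 6*x^5/5 - 5*x^4/2 + 4*x^3/3 - x^2 - 6*x at the endpoints):
  F(1) − F(−1) = -209/30 − (-1/30) = -104/15.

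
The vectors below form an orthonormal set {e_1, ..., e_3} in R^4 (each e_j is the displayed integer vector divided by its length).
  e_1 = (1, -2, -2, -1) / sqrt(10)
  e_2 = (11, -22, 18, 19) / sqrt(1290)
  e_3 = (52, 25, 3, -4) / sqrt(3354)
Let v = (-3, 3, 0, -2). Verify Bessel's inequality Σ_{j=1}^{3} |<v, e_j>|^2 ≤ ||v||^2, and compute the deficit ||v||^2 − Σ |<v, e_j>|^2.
Σ |<v, e_j>|^2 = 547/26; ||v||^2 = 22; deficit = 25/26

Write each e_j = u_j / sqrt(<u_j, u_j>) where u_j is the displayed integer vector. Then <v, e_j> = <v, u_j> / sqrt(<u_j, u_j>), so |<v, e_j>|^2 = <v, u_j>^2 / <u_j, u_j>.
Coefficients: <v, e_1> = -7/sqrt(10), <v, e_2> = -137/sqrt(1290), <v, e_3> = -73/sqrt(3354).
Square and sum: Σ |<v, e_j>|^2 = 547/26.
Compute ||v||^2 = v·v = 22.
Deficit = 22 − 547/26 = 25/26 ≥ 0, confirming Bessel's inequality. (The deficit equals ||v − Σ <v,e_j> e_j||^2, the squared distance from v to span{e_j}.)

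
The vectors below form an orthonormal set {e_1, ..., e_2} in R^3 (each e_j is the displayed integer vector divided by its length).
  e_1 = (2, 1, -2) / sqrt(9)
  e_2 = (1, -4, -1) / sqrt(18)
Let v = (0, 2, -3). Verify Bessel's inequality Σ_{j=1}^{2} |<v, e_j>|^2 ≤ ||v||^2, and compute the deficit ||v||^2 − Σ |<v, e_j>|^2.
Σ |<v, e_j>|^2 = 17/2; ||v||^2 = 13; deficit = 9/2

Write each e_j = u_j / sqrt(<u_j, u_j>) where u_j is the displayed integer vector. Then <v, e_j> = <v, u_j> / sqrt(<u_j, u_j>), so |<v, e_j>|^2 = <v, u_j>^2 / <u_j, u_j>.
Coefficients: <v, e_1> = 8/sqrt(9), <v, e_2> = -5/sqrt(18).
Square and sum: Σ |<v, e_j>|^2 = 17/2.
Compute ||v||^2 = v·v = 13.
Deficit = 13 − 17/2 = 9/2 ≥ 0, confirming Bessel's inequality. (The deficit equals ||v − Σ <v,e_j> e_j||^2, the squared distance from v to span{e_j}.)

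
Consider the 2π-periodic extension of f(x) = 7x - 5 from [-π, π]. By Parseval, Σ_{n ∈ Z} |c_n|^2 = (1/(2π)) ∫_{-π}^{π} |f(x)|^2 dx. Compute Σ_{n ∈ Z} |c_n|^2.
Σ |c_n|^2 = 49π^2/3 + 25

Expand and integrate term by term over [-π, π]:
  ∫ (7x)^2 dx = 49·(2π^3/3); ∫ 2·7·(-5)·x dx = 0 (odd integrand); ∫ (-5)^2 dx = 25·2π.
So (1/(2π)) ∫_{-π}^{π} (7x - 5)^2 dx = 49π^2/3 + 25 = 49π^2/3 + 25.
Parseval ⇒ Σ |c_n|^2 = 49π^2/3 + 25.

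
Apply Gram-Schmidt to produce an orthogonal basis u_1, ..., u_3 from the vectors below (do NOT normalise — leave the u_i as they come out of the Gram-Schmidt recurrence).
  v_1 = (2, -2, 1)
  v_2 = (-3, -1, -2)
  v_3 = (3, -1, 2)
Orthogonal basis:
  u_1 = (2, -2, 1)
  u_2 = (-5/3, -7/3, -4/3)
  u_3 = (-1/9, -1/45, 8/45)

Apply the Gram-Schmidt recurrence
  u_1 = v_1
  u_i = v_i − Σ_{j<i} ((v_i · u_j) / (u_j · u_j)) · u_j.

Step by step this gives:
  u_1 = (2, -2, 1)
  u_2 = (-5/3, -7/3, -4/3)
  u_3 = (-1/9, -1/45, 8/45)

Orthogonality check:
  u_2 · u_1 = 0 (should be 0)
  u_3 · u_1 = 0 (should be 0)
  u_3 · u_2 = 0 (should be 0)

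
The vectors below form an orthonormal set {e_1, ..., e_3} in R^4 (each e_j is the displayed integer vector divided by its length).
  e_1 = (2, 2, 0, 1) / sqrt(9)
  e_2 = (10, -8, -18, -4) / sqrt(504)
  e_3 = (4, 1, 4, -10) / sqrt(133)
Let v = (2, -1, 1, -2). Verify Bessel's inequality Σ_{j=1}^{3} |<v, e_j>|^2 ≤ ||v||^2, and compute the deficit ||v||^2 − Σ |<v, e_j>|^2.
Σ |<v, e_j>|^2 = 299/38; ||v||^2 = 10; deficit = 81/38

Write each e_j = u_j / sqrt(<u_j, u_j>) where u_j is the displayed integer vector. Then <v, e_j> = <v, u_j> / sqrt(<u_j, u_j>), so |<v, e_j>|^2 = <v, u_j>^2 / <u_j, u_j>.
Coefficients: <v, e_1> = 0/sqrt(9), <v, e_2> = 18/sqrt(504), <v, e_3> = 31/sqrt(133).
Square and sum: Σ |<v, e_j>|^2 = 299/38.
Compute ||v||^2 = v·v = 10.
Deficit = 10 − 299/38 = 81/38 ≥ 0, confirming Bessel's inequality. (The deficit equals ||v − Σ <v,e_j> e_j||^2, the squared distance from v to span{e_j}.)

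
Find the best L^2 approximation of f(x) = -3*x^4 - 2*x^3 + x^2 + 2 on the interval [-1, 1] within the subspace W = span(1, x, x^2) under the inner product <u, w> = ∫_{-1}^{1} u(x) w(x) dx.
g(x) = -11*x^2/7 - 6*x/5 + 79/35

The best approximation g ∈ W is the orthogonal projection of f onto W. Writing g = a_0 + a_1 x + a_2 x^2, the coefficients solve the normal equations G · a = b where
  G_{ij} = <φ_i, φ_j> and b_i = <f, φ_i>, with φ_0 = 1, φ_1 = x, φ_2 = x^2.
G =
  [2, 0, 2/3]
  [0, 2/3, 0]
  [2/3, 0, 2/5],
b = (52/15, -4/5, 92/105).
Solving gives a_0 = 79/35, a_1 = -6/5, a_2 = -11/7, so
  g(x) = -11*x^2/7 - 6*x/5 + 79/35.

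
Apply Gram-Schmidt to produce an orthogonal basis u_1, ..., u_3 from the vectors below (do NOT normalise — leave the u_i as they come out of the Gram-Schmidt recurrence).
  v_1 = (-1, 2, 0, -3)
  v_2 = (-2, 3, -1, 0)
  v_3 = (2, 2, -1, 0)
Orthogonal basis:
  u_1 = (-1, 2, 0, -3)
  u_2 = (-10/7, 13/7, -1, 12/7)
  u_3 = (80/33, 89/66, -53/66, 1/11)

Apply the Gram-Schmidt recurrence
  u_1 = v_1
  u_i = v_i − Σ_{j<i} ((v_i · u_j) / (u_j · u_j)) · u_j.

Step by step this gives:
  u_1 = (-1, 2, 0, -3)
  u_2 = (-10/7, 13/7, -1, 12/7)
  u_3 = (80/33, 89/66, -53/66, 1/11)

Orthogonality check:
  u_2 · u_1 = 0 (should be 0)
  u_3 · u_1 = 0 (should be 0)
  u_3 · u_2 = 0 (should be 0)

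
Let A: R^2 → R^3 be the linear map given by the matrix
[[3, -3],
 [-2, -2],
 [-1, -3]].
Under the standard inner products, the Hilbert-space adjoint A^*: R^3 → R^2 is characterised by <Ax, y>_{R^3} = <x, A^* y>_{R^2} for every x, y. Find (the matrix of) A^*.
A^* = A^T =
[[3, -2, -1],
 [-3, -2, -3]]

For real matrices with standard dot products, the defining identity <Ax, y> = <x, A^* y> gives (Ax)^T y = x^T (A^*) y, i.e. x^T A^T y = x^T (A^*) y. Since this holds for all x, y, we must have A^* = A^T. Therefore
A^* =
[[3, -2, -1],
 [-3, -2, -3]].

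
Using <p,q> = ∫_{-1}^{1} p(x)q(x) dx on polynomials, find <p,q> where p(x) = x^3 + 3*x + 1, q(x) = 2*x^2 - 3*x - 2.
<p,q> = -148/15

Expand the product: p(x)·q(x) = 2*x^5 - 3*x^4 + 4*x^3 - 7*x^2 - 9*x - 2.
∫_{-1}^{1} of each monomial x^k gives [2/(k+1) if k even, 0 if k odd]. Integrating term-by-term (or equivalently evaluating the antiderivative F(x) = x^6/3 - 3*x^5/5 + x^4 - 7*x^3/3 - 9*x^2/2 - 2*x at the endpoints):
  F(1) − F(−1) = -81/10 − (53/30) = -148/15.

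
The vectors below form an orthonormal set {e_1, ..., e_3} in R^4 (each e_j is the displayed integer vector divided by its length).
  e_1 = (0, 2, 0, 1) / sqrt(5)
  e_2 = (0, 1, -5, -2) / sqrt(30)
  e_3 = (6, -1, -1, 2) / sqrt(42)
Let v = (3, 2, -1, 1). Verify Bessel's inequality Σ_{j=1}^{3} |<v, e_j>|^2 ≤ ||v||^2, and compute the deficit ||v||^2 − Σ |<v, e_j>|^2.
Σ |<v, e_j>|^2 = 101/7; ||v||^2 = 15; deficit = 4/7

Write each e_j = u_j / sqrt(<u_j, u_j>) where u_j is the displayed integer vector. Then <v, e_j> = <v, u_j> / sqrt(<u_j, u_j>), so |<v, e_j>|^2 = <v, u_j>^2 / <u_j, u_j>.
Coefficients: <v, e_1> = 5/sqrt(5), <v, e_2> = 5/sqrt(30), <v, e_3> = 19/sqrt(42).
Square and sum: Σ |<v, e_j>|^2 = 101/7.
Compute ||v||^2 = v·v = 15.
Deficit = 15 − 101/7 = 4/7 ≥ 0, confirming Bessel's inequality. (The deficit equals ||v − Σ <v,e_j> e_j||^2, the squared distance from v to span{e_j}.)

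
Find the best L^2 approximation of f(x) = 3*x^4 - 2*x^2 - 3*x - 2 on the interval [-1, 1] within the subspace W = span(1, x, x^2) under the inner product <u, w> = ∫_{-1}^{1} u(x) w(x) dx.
g(x) = 4*x^2/7 - 3*x - 79/35

The best approximation g ∈ W is the orthogonal projection of f onto W. Writing g = a_0 + a_1 x + a_2 x^2, the coefficients solve the normal equations G · a = b where
  G_{ij} = <φ_i, φ_j> and b_i = <f, φ_i>, with φ_0 = 1, φ_1 = x, φ_2 = x^2.
G =
  [2, 0, 2/3]
  [0, 2/3, 0]
  [2/3, 0, 2/5],
b = (-62/15, -2, -134/105).
Solving gives a_0 = -79/35, a_1 = -3, a_2 = 4/7, so
  g(x) = 4*x^2/7 - 3*x - 79/35.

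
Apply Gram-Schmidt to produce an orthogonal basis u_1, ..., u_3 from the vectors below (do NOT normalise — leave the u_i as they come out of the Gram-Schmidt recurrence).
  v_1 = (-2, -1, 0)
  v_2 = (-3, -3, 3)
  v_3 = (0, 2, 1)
Orthogonal basis:
  u_1 = (-2, -1, 0)
  u_2 = (3/5, -6/5, 3)
  u_3 = (-5/6, 5/3, 5/6)

Apply the Gram-Schmidt recurrence
  u_1 = v_1
  u_i = v_i − Σ_{j<i} ((v_i · u_j) / (u_j · u_j)) · u_j.

Step by step this gives:
  u_1 = (-2, -1, 0)
  u_2 = (3/5, -6/5, 3)
  u_3 = (-5/6, 5/3, 5/6)

Orthogonality check:
  u_2 · u_1 = 0 (should be 0)
  u_3 · u_1 = 0 (should be 0)
  u_3 · u_2 = 0 (should be 0)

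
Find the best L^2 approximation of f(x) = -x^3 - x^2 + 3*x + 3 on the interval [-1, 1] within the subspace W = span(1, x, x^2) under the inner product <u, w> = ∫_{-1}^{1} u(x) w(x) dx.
g(x) = -x^2 + 12*x/5 + 3

The best approximation g ∈ W is the orthogonal projection of f onto W. Writing g = a_0 + a_1 x + a_2 x^2, the coefficients solve the normal equations G · a = b where
  G_{ij} = <φ_i, φ_j> and b_i = <f, φ_i>, with φ_0 = 1, φ_1 = x, φ_2 = x^2.
G =
  [2, 0, 2/3]
  [0, 2/3, 0]
  [2/3, 0, 2/5],
b = (16/3, 8/5, 8/5).
Solving gives a_0 = 3, a_1 = 12/5, a_2 = -1, so
  g(x) = -x^2 + 12*x/5 + 3.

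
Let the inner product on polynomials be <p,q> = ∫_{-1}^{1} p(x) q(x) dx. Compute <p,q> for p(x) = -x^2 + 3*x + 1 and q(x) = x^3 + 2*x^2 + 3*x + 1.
<p,q> = 136/15

Expand the product: p(x)·q(x) = -x^5 + x^4 + 4*x^3 + 10*x^2 + 6*x + 1.
∫_{-1}^{1} of each monomial x^k gives [2/(k+1) if k even, 0 if k odd]. Integrating term-by-term (or equivalently evaluating the antiderivative F(x) = -x^6/6 + x^5/5 + x^4 + 10*x^3/3 + 3*x^2 + x at the endpoints):
  F(1) − F(−1) = 251/30 − (-7/10) = 136/15.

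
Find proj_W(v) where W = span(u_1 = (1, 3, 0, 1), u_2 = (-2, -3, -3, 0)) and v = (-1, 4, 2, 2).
proj_W(v) = (16/11, 39/11, 9/11, 10/11)

Set up U = [u_1 | ... | u_2] ∈ R^(4×2). The projector onto W = col(U) is P = U (U^T U)^(-1) U^T.
Compute U^T U =
  [11, -11]
  [-11, 22],
and U^T v = (13, -16).
Solve U^T U · c = U^T v for the coefficients: c = (10/11, -3/11). The projection is proj_W(v) = U c.
Check: (v - proj_W(v)) · u_1 = 0  (should be 0).
Check: (v - proj_W(v)) · u_2 = 0  (should be 0).
Result: proj_W(v) = (16/11, 39/11, 9/11, 10/11).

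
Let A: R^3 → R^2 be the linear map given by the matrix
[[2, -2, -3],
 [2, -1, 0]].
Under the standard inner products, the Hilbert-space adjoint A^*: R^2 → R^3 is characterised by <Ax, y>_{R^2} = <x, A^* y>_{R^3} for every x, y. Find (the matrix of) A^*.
A^* = A^T =
[[2, 2],
 [-2, -1],
 [-3, 0]]

For real matrices with standard dot products, the defining identity <Ax, y> = <x, A^* y> gives (Ax)^T y = x^T (A^*) y, i.e. x^T A^T y = x^T (A^*) y. Since this holds for all x, y, we must have A^* = A^T. Therefore
A^* =
[[2, 2],
 [-2, -1],
 [-3, 0]].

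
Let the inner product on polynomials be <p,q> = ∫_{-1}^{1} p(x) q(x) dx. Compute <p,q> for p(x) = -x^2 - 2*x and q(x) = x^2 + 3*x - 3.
<p,q> = -12/5

Expand the product: p(x)·q(x) = -x^4 - 5*x^3 - 3*x^2 + 6*x.
∫_{-1}^{1} of each monomial x^k gives [2/(k+1) if k even, 0 if k odd]. Integrating term-by-term (or equivalently evaluating the antiderivative F(x) = -x^5/5 - 5*x^4/4 - x^3 + 3*x^2 at the endpoints):
  F(1) − F(−1) = 11/20 − (59/20) = -12/5.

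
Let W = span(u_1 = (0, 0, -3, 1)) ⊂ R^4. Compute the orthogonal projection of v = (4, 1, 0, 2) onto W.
proj_W(v) = (0, 0, -3/5, 1/5)

Set up U = [u_1 | ... | u_1] ∈ R^(4×1). The projector onto W = col(U) is P = U (U^T U)^(-1) U^T.
Compute U^T U =
  [10],
and U^T v = (2).
Solve U^T U · c = U^T v for the coefficients: c = (1/5). The projection is proj_W(v) = U c.
Check: (v - proj_W(v)) · u_1 = 0  (should be 0).
Result: proj_W(v) = (0, 0, -3/5, 1/5).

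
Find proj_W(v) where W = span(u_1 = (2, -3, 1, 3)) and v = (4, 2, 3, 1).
proj_W(v) = (16/23, -24/23, 8/23, 24/23)

Set up U = [u_1 | ... | u_1] ∈ R^(4×1). The projector onto W = col(U) is P = U (U^T U)^(-1) U^T.
Compute U^T U =
  [23],
and U^T v = (8).
Solve U^T U · c = U^T v for the coefficients: c = (8/23). The projection is proj_W(v) = U c.
Check: (v - proj_W(v)) · u_1 = 0  (should be 0).
Result: proj_W(v) = (16/23, -24/23, 8/23, 24/23).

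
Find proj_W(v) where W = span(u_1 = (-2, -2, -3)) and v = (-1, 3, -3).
proj_W(v) = (-10/17, -10/17, -15/17)

Set up U = [u_1 | ... | u_1] ∈ R^(3×1). The projector onto W = col(U) is P = U (U^T U)^(-1) U^T.
Compute U^T U =
  [17],
and U^T v = (5).
Solve U^T U · c = U^T v for the coefficients: c = (5/17). The projection is proj_W(v) = U c.
Check: (v - proj_W(v)) · u_1 = 0  (should be 0).
Result: proj_W(v) = (-10/17, -10/17, -15/17).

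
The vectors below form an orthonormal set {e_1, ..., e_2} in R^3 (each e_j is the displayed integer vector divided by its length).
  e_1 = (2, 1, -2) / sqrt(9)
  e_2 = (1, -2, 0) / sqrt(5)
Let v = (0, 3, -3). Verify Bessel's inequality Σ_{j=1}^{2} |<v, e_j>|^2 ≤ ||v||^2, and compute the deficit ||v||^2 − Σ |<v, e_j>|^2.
Σ |<v, e_j>|^2 = 81/5; ||v||^2 = 18; deficit = 9/5

Write each e_j = u_j / sqrt(<u_j, u_j>) where u_j is the displayed integer vector. Then <v, e_j> = <v, u_j> / sqrt(<u_j, u_j>), so |<v, e_j>|^2 = <v, u_j>^2 / <u_j, u_j>.
Coefficients: <v, e_1> = 9/sqrt(9), <v, e_2> = -6/sqrt(5).
Square and sum: Σ |<v, e_j>|^2 = 81/5.
Compute ||v||^2 = v·v = 18.
Deficit = 18 − 81/5 = 9/5 ≥ 0, confirming Bessel's inequality. (The deficit equals ||v − Σ <v,e_j> e_j||^2, the squared distance from v to span{e_j}.)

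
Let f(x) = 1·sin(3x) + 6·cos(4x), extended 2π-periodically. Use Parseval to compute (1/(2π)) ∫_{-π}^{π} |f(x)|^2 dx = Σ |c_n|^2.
Σ |c_n|^2 = 37/2

Expand |f|^2 and use orthogonality of {sin(nx), cos(mx)} on [-π, π]:
  ∫_{-π}^{π} sin(nx)^2 dx = π, ∫ cos(mx)^2 dx = π, and cross terms integrate to 0.
So ∫_{-π}^{π} f(x)^2 dx = 1^2 · π + 6^2 · π = (1 + 36)π.
Divide by 2π: (1 + 36)/2 = 37/2.
By Parseval, this equals Σ |c_n|^2.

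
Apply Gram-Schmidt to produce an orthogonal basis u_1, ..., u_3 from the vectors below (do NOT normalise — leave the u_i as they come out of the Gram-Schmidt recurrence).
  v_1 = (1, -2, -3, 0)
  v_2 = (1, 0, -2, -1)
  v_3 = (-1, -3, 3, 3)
Orthogonal basis:
  u_1 = (1, -2, -3, 0)
  u_2 = (1/2, 1, -1/2, -1)
  u_3 = (31/35, -13/35, 19/35, -1/5)

Apply the Gram-Schmidt recurrence
  u_1 = v_1
  u_i = v_i − Σ_{j<i} ((v_i · u_j) / (u_j · u_j)) · u_j.

Step by step this gives:
  u_1 = (1, -2, -3, 0)
  u_2 = (1/2, 1, -1/2, -1)
  u_3 = (31/35, -13/35, 19/35, -1/5)

Orthogonality check:
  u_2 · u_1 = 0 (should be 0)
  u_3 · u_1 = 0 (should be 0)
  u_3 · u_2 = 0 (should be 0)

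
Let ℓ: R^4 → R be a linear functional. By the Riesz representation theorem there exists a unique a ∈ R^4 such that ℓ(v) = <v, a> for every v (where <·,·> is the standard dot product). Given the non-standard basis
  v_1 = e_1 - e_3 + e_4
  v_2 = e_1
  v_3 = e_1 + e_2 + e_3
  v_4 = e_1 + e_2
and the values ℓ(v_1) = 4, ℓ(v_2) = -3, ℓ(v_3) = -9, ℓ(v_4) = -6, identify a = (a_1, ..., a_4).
a = (-3, -3, -3, 4)

Write a = (a_1, ..., a_4) in the standard basis. For each basis vector v_i, ℓ(v_i) = <v_i, a> is a linear equation in the a_j's. Collect the n equations into a matrix system V a = ℓ, where row i of V is v_i (expressed in the standard basis). Since V is invertible (lower-triangular with 1s on the diagonal, up to permutation), solve by back-substitution:
  V =
[[1, 0, -1, 1],
 [1, 0, 0, 0],
 [1, 1, 1, 0],
 [1, 1, 0, 0]]
  V a = (4, -3, -9, -6)
Solving gives a = (-3, -3, -3, 4).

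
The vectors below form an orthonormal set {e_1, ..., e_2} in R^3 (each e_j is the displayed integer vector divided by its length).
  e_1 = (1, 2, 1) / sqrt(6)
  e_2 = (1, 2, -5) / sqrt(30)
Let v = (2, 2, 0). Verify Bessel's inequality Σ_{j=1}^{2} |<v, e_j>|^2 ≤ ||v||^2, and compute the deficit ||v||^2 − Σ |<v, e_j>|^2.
Σ |<v, e_j>|^2 = 36/5; ||v||^2 = 8; deficit = 4/5

Write each e_j = u_j / sqrt(<u_j, u_j>) where u_j is the displayed integer vector. Then <v, e_j> = <v, u_j> / sqrt(<u_j, u_j>), so |<v, e_j>|^2 = <v, u_j>^2 / <u_j, u_j>.
Coefficients: <v, e_1> = 6/sqrt(6), <v, e_2> = 6/sqrt(30).
Square and sum: Σ |<v, e_j>|^2 = 36/5.
Compute ||v||^2 = v·v = 8.
Deficit = 8 − 36/5 = 4/5 ≥ 0, confirming Bessel's inequality. (The deficit equals ||v − Σ <v,e_j> e_j||^2, the squared distance from v to span{e_j}.)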